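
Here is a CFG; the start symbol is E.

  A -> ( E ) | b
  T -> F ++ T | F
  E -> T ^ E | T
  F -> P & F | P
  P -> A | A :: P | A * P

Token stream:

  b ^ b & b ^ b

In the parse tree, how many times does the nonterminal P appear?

[E [T [F [P [A b]]]] ^ [E [T [F [P [A b]] & [F [P [A b]]]]] ^ [E [T [F [P [A b]]]]]]]

4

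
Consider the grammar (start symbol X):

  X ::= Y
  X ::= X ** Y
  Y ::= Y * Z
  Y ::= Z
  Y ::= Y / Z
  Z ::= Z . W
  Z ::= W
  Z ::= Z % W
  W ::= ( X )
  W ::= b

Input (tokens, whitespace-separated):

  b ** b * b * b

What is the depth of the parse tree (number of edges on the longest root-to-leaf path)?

[X [X [Y [Z [W b]]]] ** [Y [Y [Y [Z [W b]]] * [Z [W b]]] * [Z [W b]]]]

6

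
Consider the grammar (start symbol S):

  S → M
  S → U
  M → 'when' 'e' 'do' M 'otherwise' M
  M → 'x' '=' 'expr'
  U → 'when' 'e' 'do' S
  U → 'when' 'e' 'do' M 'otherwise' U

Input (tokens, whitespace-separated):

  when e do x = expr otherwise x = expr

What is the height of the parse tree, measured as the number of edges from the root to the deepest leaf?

3

[S [M when e do [M x = expr] otherwise [M x = expr]]]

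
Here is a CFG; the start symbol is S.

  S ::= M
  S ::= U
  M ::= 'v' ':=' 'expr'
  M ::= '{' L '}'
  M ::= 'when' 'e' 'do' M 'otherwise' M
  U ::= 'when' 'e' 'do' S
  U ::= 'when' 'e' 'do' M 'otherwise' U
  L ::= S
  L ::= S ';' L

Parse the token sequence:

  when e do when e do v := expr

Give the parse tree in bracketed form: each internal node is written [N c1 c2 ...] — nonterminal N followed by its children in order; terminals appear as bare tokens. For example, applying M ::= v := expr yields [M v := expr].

[S [U when e do [S [U when e do [S [M v := expr]]]]]]

S
U
when e do S
when e do U
when e do when e do S
when e do when e do M
when e do when e do v := expr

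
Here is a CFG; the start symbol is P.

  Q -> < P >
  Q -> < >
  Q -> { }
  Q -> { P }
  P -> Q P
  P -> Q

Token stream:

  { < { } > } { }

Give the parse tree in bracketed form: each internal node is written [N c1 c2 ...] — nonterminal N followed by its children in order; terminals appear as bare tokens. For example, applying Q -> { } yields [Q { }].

[P [Q { [P [Q < [P [Q { }]] >]] }] [P [Q { }]]]

P
Q P
{ P } P
{ Q } P
{ < P > } P
{ < Q > } P
{ < { } > } P
{ < { } > } Q
{ < { } > } { }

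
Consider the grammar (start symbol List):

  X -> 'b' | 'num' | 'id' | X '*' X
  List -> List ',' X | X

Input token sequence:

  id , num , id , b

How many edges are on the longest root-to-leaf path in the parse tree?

[List [List [List [List [X id]] , [X num]] , [X id]] , [X b]]

5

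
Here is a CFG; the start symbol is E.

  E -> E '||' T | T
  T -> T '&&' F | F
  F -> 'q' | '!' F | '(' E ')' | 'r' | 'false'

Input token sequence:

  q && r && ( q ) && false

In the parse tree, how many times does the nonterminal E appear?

[E [T [T [T [T [F q]] && [F r]] && [F ( [E [T [F q]]] )]] && [F false]]]

2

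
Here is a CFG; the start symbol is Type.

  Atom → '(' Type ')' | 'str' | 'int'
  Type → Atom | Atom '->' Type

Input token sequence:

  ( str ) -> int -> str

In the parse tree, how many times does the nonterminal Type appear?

[Type [Atom ( [Type [Atom str]] )] -> [Type [Atom int] -> [Type [Atom str]]]]

4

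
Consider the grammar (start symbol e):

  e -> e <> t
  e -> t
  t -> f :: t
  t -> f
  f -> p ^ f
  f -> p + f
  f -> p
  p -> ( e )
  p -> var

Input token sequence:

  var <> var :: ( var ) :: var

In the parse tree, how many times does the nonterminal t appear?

5

[e [e [t [f [p var]]]] <> [t [f [p var]] :: [t [f [p ( [e [t [f [p var]]]] )]] :: [t [f [p var]]]]]]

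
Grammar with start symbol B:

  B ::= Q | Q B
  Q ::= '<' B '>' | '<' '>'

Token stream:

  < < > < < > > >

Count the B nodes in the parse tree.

[B [Q < [B [Q < >] [B [Q < [B [Q < >]] >]]] >]]

4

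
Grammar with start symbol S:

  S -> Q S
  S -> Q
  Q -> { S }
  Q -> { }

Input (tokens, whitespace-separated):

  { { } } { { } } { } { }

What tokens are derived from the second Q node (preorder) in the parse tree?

[S [Q { [S [Q { }]] }] [S [Q { [S [Q { }]] }] [S [Q { }] [S [Q { }]]]]]

{ }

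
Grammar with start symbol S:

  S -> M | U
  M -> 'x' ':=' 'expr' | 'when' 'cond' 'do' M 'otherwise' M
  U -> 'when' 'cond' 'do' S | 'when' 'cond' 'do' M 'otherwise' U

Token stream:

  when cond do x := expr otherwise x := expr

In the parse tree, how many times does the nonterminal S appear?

1

[S [M when cond do [M x := expr] otherwise [M x := expr]]]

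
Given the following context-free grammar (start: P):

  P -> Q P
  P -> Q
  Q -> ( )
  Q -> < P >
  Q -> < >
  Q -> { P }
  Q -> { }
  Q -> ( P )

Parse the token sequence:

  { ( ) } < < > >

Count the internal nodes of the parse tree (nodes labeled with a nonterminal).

[P [Q { [P [Q ( )]] }] [P [Q < [P [Q < >]] >]]]

8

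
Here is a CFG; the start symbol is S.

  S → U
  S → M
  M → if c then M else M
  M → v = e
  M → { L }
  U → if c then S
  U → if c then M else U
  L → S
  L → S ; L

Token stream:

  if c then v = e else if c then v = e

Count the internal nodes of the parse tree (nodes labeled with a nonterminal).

6

[S [U if c then [M v = e] else [U if c then [S [M v = e]]]]]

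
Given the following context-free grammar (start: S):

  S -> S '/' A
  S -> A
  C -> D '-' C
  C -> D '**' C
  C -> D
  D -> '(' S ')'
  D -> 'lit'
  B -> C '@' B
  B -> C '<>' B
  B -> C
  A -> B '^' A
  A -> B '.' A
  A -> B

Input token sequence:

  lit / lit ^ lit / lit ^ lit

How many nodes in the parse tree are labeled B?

[S [S [S [A [B [C [D lit]]]]] / [A [B [C [D lit]]] ^ [A [B [C [D lit]]]]]] / [A [B [C [D lit]]] ^ [A [B [C [D lit]]]]]]

5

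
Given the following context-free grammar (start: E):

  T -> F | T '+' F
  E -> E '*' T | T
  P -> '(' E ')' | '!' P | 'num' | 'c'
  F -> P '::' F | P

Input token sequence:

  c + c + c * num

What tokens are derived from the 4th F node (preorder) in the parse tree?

num

[E [E [T [T [T [F [P c]]] + [F [P c]]] + [F [P c]]]] * [T [F [P num]]]]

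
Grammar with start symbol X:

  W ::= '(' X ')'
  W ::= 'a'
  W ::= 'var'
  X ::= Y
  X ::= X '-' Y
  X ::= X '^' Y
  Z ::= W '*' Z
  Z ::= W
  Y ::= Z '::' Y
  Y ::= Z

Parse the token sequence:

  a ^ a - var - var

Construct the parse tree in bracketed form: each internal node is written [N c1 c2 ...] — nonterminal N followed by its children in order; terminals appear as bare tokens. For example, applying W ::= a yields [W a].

[X [X [X [X [Y [Z [W a]]]] ^ [Y [Z [W a]]]] - [Y [Z [W var]]]] - [Y [Z [W var]]]]

X
X - Y
X - Y - Y
X ^ Y - Y - Y
Y ^ Y - Y - Y
Z ^ Y - Y - Y
W ^ Y - Y - Y
a ^ Y - Y - Y
a ^ Z - Y - Y
a ^ W - Y - Y
a ^ a - Y - Y
a ^ a - Z - Y
a ^ a - W - Y
a ^ a - var - Y
a ^ a - var - Z
a ^ a - var - W
a ^ a - var - var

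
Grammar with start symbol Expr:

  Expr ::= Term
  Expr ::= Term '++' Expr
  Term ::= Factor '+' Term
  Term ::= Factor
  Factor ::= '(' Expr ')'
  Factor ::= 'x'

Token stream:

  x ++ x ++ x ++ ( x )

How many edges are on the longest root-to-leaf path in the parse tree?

9

[Expr [Term [Factor x]] ++ [Expr [Term [Factor x]] ++ [Expr [Term [Factor x]] ++ [Expr [Term [Factor ( [Expr [Term [Factor x]]] )]]]]]]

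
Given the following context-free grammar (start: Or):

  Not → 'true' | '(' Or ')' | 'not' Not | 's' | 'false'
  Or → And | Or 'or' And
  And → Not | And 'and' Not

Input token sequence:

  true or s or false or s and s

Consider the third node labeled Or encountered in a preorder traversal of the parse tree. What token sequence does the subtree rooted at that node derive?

true or s

[Or [Or [Or [Or [And [Not true]]] or [And [Not s]]] or [And [Not false]]] or [And [And [Not s]] and [Not s]]]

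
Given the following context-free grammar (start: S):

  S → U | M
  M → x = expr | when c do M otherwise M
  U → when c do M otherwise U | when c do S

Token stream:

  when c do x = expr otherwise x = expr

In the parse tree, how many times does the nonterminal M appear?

[S [M when c do [M x = expr] otherwise [M x = expr]]]

3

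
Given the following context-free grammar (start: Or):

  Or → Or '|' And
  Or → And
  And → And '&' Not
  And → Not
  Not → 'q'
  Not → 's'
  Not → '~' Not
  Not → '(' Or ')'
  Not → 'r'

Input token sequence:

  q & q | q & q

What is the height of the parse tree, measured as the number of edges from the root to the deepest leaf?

5

[Or [Or [And [And [Not q]] & [Not q]]] | [And [And [Not q]] & [Not q]]]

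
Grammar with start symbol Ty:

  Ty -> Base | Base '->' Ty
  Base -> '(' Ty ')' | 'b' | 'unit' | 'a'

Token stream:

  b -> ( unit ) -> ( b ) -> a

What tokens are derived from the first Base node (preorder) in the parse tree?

b

[Ty [Base b] -> [Ty [Base ( [Ty [Base unit]] )] -> [Ty [Base ( [Ty [Base b]] )] -> [Ty [Base a]]]]]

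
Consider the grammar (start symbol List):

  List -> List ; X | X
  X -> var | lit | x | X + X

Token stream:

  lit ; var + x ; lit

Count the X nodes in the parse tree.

5

[List [List [List [X lit]] ; [X [X var] + [X x]]] ; [X lit]]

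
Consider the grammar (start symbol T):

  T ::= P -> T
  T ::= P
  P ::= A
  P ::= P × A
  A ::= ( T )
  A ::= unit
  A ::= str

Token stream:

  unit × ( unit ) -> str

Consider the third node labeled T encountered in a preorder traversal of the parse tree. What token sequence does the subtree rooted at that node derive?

str

[T [P [P [A unit]] × [A ( [T [P [A unit]]] )]] -> [T [P [A str]]]]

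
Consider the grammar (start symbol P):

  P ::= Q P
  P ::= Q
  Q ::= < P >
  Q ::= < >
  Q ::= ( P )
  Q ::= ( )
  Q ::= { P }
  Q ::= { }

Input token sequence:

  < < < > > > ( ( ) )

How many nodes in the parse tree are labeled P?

5

[P [Q < [P [Q < [P [Q < >]] >]] >] [P [Q ( [P [Q ( )]] )]]]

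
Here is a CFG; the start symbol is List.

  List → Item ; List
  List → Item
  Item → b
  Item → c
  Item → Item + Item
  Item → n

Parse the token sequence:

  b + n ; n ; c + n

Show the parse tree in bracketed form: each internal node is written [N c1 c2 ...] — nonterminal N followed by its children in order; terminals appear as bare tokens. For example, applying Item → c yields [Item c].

[List [Item [Item b] + [Item n]] ; [List [Item n] ; [List [Item [Item c] + [Item n]]]]]

List
Item ; List
Item + Item ; List
b + Item ; List
b + n ; List
b + n ; Item ; List
b + n ; n ; List
b + n ; n ; Item
b + n ; n ; Item + Item
b + n ; n ; c + Item
b + n ; n ; c + n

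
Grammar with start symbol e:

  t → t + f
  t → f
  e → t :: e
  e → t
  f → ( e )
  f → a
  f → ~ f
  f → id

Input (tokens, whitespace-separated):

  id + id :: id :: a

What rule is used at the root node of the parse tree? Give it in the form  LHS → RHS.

[e [t [t [f id]] + [f id]] :: [e [t [f id]] :: [e [t [f a]]]]]

e → t :: e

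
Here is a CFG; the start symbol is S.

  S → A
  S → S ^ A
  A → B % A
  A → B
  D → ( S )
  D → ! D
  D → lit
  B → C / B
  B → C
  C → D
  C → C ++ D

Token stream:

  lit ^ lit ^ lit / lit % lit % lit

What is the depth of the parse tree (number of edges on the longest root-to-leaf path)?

7

[S [S [S [A [B [C [D lit]]]]] ^ [A [B [C [D lit]]]]] ^ [A [B [C [D lit]] / [B [C [D lit]]]] % [A [B [C [D lit]]] % [A [B [C [D lit]]]]]]]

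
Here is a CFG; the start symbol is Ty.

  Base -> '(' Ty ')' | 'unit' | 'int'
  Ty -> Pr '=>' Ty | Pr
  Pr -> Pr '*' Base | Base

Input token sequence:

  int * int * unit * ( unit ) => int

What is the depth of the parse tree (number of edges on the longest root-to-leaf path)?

[Ty [Pr [Pr [Pr [Pr [Base int]] * [Base int]] * [Base unit]] * [Base ( [Ty [Pr [Base unit]]] )]] => [Ty [Pr [Base int]]]]

6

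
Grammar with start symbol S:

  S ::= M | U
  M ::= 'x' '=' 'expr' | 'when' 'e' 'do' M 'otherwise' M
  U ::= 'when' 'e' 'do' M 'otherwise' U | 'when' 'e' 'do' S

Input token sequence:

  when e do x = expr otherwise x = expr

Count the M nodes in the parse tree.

[S [M when e do [M x = expr] otherwise [M x = expr]]]

3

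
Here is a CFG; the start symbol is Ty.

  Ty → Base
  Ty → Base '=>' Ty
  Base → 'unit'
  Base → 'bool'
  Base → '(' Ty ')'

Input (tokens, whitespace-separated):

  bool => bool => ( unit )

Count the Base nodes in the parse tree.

4

[Ty [Base bool] => [Ty [Base bool] => [Ty [Base ( [Ty [Base unit]] )]]]]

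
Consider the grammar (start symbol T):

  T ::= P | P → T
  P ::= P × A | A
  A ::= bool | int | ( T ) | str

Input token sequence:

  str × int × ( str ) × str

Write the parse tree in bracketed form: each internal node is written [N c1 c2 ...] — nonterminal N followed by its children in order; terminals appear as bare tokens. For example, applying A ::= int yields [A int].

T
P
P × A
P × A × A
P × A × A × A
A × A × A × A
str × A × A × A
str × int × A × A
str × int × ( T ) × A
str × int × ( P ) × A
str × int × ( A ) × A
str × int × ( str ) × A
str × int × ( str ) × str

[T [P [P [P [P [A str]] × [A int]] × [A ( [T [P [A str]]] )]] × [A str]]]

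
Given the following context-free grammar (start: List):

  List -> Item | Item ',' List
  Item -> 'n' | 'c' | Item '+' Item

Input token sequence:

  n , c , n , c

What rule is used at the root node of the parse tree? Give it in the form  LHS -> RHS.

[List [Item n] , [List [Item c] , [List [Item n] , [List [Item c]]]]]

List -> Item ',' List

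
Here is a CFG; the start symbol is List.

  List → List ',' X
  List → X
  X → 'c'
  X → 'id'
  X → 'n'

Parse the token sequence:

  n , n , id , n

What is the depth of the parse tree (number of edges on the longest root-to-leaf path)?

[List [List [List [List [X n]] , [X n]] , [X id]] , [X n]]

5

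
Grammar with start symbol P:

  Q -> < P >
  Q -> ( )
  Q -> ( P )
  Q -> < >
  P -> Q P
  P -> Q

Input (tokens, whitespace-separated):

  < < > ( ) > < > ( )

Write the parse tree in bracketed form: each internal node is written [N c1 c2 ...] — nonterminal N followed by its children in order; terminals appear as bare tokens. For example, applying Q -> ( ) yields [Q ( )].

P
Q P
< P > P
< Q P > P
< < > P > P
< < > Q > P
< < > ( ) > P
< < > ( ) > Q P
< < > ( ) > < > P
< < > ( ) > < > Q
< < > ( ) > < > ( )

[P [Q < [P [Q < >] [P [Q ( )]]] >] [P [Q < >] [P [Q ( )]]]]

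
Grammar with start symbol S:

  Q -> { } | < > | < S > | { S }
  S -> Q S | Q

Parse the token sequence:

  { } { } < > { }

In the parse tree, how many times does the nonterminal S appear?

4

[S [Q { }] [S [Q { }] [S [Q < >] [S [Q { }]]]]]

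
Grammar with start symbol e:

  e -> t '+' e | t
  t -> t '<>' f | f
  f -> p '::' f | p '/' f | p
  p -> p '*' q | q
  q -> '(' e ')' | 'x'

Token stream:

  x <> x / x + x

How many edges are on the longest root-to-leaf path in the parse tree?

[e [t [t [f [p [q x]]]] <> [f [p [q x]] / [f [p [q x]]]]] + [e [t [f [p [q x]]]]]]

6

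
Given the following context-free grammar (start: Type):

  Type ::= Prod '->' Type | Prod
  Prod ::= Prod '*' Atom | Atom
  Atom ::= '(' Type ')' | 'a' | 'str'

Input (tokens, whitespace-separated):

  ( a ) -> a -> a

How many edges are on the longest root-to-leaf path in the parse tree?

[Type [Prod [Atom ( [Type [Prod [Atom a]]] )]] -> [Type [Prod [Atom a]] -> [Type [Prod [Atom a]]]]]

6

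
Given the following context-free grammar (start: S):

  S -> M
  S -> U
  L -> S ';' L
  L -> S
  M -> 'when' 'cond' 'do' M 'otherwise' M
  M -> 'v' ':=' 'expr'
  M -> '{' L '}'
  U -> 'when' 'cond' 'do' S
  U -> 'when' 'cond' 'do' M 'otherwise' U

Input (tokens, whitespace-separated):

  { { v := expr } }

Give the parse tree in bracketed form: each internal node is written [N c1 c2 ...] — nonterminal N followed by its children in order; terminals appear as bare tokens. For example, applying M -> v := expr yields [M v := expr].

[S [M { [L [S [M { [L [S [M v := expr]]] }]]] }]]

S
M
{ L }
{ S }
{ M }
{ { L } }
{ { S } }
{ { M } }
{ { v := expr } }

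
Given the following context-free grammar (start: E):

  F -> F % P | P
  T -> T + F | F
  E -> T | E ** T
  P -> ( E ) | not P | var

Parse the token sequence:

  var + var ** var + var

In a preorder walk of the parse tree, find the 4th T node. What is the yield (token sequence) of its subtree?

var

[E [E [T [T [F [P var]]] + [F [P var]]]] ** [T [T [F [P var]]] + [F [P var]]]]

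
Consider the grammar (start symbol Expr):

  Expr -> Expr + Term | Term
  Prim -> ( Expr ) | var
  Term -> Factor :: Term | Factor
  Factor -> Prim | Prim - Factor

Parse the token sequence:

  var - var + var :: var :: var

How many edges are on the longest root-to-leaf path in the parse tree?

6

[Expr [Expr [Term [Factor [Prim var] - [Factor [Prim var]]]]] + [Term [Factor [Prim var]] :: [Term [Factor [Prim var]] :: [Term [Factor [Prim var]]]]]]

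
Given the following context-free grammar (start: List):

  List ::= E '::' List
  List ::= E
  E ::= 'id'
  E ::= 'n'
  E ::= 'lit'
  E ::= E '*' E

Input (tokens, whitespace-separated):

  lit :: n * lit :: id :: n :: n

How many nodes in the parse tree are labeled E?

7

[List [E lit] :: [List [E [E n] * [E lit]] :: [List [E id] :: [List [E n] :: [List [E n]]]]]]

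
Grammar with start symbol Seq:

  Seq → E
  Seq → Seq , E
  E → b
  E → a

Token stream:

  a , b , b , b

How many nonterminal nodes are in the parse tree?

[Seq [Seq [Seq [Seq [E a]] , [E b]] , [E b]] , [E b]]

8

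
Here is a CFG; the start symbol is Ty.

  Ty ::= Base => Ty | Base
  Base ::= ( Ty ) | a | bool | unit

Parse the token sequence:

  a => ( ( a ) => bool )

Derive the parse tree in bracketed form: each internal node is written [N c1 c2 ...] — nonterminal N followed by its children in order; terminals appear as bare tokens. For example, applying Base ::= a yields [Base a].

Ty
Base => Ty
a => Ty
a => Base
a => ( Ty )
a => ( Base => Ty )
a => ( ( Ty ) => Ty )
a => ( ( Base ) => Ty )
a => ( ( a ) => Ty )
a => ( ( a ) => Base )
a => ( ( a ) => bool )

[Ty [Base a] => [Ty [Base ( [Ty [Base ( [Ty [Base a]] )] => [Ty [Base bool]]] )]]]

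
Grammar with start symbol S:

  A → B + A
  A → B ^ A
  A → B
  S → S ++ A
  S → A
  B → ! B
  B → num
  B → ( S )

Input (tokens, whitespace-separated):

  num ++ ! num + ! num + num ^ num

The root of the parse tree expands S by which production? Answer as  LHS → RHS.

S → S ++ A

[S [S [A [B num]]] ++ [A [B ! [B num]] + [A [B ! [B num]] + [A [B num] ^ [A [B num]]]]]]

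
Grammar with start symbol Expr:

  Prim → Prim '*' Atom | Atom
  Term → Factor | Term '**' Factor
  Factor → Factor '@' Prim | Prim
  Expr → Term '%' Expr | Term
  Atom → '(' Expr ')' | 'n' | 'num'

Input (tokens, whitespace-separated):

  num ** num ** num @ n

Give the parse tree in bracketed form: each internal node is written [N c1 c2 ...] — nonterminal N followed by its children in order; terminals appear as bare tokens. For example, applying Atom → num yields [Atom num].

[Expr [Term [Term [Term [Factor [Prim [Atom num]]]] ** [Factor [Prim [Atom num]]]] ** [Factor [Factor [Prim [Atom num]]] @ [Prim [Atom n]]]]]

Expr
Term
Term ** Factor
Term ** Factor ** Factor
Factor ** Factor ** Factor
Prim ** Factor ** Factor
Atom ** Factor ** Factor
num ** Factor ** Factor
num ** Prim ** Factor
num ** Atom ** Factor
num ** num ** Factor
num ** num ** Factor @ Prim
num ** num ** Prim @ Prim
num ** num ** Atom @ Prim
num ** num ** num @ Prim
num ** num ** num @ Atom
num ** num ** num @ n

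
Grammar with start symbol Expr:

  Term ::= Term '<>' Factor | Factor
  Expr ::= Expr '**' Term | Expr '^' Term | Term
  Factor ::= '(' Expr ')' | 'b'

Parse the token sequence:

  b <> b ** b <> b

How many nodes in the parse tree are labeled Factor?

4

[Expr [Expr [Term [Term [Factor b]] <> [Factor b]]] ** [Term [Term [Factor b]] <> [Factor b]]]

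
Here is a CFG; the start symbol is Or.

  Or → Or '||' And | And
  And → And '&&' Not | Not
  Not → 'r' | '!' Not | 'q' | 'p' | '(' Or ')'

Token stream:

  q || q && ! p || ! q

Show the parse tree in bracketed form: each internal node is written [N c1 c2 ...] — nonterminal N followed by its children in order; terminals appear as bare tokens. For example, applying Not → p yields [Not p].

[Or [Or [Or [And [Not q]]] || [And [And [Not q]] && [Not ! [Not p]]]] || [And [Not ! [Not q]]]]

Or
Or || And
Or || And || And
And || And || And
Not || And || And
q || And || And
q || And && Not || And
q || Not && Not || And
q || q && Not || And
q || q && ! Not || And
q || q && ! p || And
q || q && ! p || Not
q || q && ! p || ! Not
q || q && ! p || ! q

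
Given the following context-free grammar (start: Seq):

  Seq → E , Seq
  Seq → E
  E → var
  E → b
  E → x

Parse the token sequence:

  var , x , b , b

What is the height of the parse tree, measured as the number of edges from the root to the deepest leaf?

[Seq [E var] , [Seq [E x] , [Seq [E b] , [Seq [E b]]]]]

5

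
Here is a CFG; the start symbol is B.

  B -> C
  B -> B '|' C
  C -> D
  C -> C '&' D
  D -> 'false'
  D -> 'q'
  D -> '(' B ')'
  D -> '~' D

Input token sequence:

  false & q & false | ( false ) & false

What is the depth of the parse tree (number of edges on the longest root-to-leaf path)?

7

[B [B [C [C [C [D false]] & [D q]] & [D false]]] | [C [C [D ( [B [C [D false]]] )]] & [D false]]]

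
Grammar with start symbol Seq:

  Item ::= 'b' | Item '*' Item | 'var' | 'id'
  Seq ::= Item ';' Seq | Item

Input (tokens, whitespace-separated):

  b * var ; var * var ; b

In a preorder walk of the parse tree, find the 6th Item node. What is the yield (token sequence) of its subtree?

var

[Seq [Item [Item b] * [Item var]] ; [Seq [Item [Item var] * [Item var]] ; [Seq [Item b]]]]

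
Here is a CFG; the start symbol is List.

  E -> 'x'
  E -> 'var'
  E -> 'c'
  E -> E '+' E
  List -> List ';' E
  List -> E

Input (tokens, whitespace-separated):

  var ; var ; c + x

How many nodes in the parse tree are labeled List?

[List [List [List [E var]] ; [E var]] ; [E [E c] + [E x]]]

3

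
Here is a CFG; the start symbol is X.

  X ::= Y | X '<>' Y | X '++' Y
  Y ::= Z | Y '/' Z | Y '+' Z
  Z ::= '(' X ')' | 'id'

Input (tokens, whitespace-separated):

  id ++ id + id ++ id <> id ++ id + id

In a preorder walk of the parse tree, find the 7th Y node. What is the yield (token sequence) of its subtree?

[X [X [X [X [X [Y [Z id]]] ++ [Y [Y [Z id]] + [Z id]]] ++ [Y [Z id]]] <> [Y [Z id]]] ++ [Y [Y [Z id]] + [Z id]]]

id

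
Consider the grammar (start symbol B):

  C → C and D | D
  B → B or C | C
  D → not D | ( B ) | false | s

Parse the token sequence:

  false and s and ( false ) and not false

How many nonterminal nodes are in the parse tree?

[B [C [C [C [C [D false]] and [D s]] and [D ( [B [C [D false]]] )]] and [D not [D false]]]]

13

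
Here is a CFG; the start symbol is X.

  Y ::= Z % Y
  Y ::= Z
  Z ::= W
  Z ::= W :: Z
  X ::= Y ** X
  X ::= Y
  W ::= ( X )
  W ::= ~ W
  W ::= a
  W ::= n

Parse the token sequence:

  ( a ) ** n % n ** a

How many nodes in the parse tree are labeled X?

[X [Y [Z [W ( [X [Y [Z [W a]]]] )]]] ** [X [Y [Z [W n]] % [Y [Z [W n]]]] ** [X [Y [Z [W a]]]]]]

4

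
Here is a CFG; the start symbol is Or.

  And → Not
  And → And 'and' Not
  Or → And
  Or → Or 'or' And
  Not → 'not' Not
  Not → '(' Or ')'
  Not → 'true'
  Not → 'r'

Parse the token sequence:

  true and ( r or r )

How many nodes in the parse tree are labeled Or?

[Or [And [And [Not true]] and [Not ( [Or [Or [And [Not r]]] or [And [Not r]]] )]]]

3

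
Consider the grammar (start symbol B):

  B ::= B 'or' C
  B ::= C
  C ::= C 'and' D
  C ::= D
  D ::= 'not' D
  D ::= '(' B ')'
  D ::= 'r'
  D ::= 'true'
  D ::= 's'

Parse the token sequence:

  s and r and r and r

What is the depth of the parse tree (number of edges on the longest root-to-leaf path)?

6

[B [C [C [C [C [D s]] and [D r]] and [D r]] and [D r]]]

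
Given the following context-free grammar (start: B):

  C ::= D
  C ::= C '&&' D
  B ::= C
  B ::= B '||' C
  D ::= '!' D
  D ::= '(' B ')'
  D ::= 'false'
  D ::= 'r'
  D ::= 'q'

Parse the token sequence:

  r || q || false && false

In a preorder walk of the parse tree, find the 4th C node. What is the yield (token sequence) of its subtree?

false

[B [B [B [C [D r]]] || [C [D q]]] || [C [C [D false]] && [D false]]]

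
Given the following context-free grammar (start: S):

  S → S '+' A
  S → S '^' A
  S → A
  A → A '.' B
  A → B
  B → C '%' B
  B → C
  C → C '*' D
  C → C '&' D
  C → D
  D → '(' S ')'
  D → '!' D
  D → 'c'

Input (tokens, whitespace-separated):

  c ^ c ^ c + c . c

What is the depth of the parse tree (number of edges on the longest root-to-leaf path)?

8

[S [S [S [S [A [B [C [D c]]]]] ^ [A [B [C [D c]]]]] ^ [A [B [C [D c]]]]] + [A [A [B [C [D c]]]] . [B [C [D c]]]]]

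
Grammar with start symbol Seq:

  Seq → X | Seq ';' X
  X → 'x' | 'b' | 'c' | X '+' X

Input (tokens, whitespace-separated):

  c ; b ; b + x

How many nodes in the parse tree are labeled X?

[Seq [Seq [Seq [X c]] ; [X b]] ; [X [X b] + [X x]]]

5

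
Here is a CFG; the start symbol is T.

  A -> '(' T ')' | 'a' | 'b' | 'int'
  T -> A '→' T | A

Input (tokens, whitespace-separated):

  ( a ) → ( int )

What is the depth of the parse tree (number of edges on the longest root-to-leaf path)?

[T [A ( [T [A a]] )] → [T [A ( [T [A int]] )]]]

5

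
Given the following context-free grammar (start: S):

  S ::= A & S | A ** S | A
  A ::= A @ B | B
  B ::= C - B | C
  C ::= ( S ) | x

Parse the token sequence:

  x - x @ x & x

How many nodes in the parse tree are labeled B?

4

[S [A [A [B [C x] - [B [C x]]]] @ [B [C x]]] & [S [A [B [C x]]]]]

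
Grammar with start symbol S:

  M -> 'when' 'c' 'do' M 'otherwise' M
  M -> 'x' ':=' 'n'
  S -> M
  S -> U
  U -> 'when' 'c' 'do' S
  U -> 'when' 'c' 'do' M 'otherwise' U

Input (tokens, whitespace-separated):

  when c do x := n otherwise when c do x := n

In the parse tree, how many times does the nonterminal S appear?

2

[S [U when c do [M x := n] otherwise [U when c do [S [M x := n]]]]]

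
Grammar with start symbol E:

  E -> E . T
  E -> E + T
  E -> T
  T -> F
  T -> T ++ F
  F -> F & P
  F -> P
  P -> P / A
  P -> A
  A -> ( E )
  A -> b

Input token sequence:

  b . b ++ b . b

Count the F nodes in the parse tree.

[E [E [E [T [F [P [A b]]]]] . [T [T [F [P [A b]]]] ++ [F [P [A b]]]]] . [T [F [P [A b]]]]]

4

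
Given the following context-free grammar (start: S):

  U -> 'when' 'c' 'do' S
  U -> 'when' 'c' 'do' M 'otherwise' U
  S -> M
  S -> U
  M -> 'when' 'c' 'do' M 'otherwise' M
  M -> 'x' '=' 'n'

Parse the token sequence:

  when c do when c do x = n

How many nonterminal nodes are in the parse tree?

[S [U when c do [S [U when c do [S [M x = n]]]]]]

6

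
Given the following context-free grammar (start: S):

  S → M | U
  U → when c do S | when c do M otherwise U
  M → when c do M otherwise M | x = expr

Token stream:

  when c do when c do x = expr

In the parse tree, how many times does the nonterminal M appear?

[S [U when c do [S [U when c do [S [M x = expr]]]]]]

1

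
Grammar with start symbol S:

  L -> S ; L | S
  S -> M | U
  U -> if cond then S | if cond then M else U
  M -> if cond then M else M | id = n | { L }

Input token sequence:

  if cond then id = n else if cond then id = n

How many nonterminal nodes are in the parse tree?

[S [U if cond then [M id = n] else [U if cond then [S [M id = n]]]]]

6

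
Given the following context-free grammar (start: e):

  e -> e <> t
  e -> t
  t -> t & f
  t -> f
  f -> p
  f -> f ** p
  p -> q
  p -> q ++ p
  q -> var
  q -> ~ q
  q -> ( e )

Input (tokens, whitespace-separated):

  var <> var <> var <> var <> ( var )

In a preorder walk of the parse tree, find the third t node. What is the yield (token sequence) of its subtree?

var

[e [e [e [e [e [t [f [p [q var]]]]] <> [t [f [p [q var]]]]] <> [t [f [p [q var]]]]] <> [t [f [p [q var]]]]] <> [t [f [p [q ( [e [t [f [p [q var]]]]] )]]]]]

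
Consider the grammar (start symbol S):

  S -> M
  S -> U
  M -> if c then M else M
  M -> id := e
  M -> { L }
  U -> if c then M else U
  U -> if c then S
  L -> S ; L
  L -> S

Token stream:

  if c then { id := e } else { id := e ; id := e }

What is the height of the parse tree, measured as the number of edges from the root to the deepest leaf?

[S [M if c then [M { [L [S [M id := e]]] }] else [M { [L [S [M id := e]] ; [L [S [M id := e]]]] }]]]

7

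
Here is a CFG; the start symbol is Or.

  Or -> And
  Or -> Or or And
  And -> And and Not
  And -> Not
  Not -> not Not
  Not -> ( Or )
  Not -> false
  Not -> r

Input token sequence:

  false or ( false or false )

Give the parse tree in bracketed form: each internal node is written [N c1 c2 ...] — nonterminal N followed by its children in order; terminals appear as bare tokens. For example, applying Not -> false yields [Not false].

[Or [Or [And [Not false]]] or [And [Not ( [Or [Or [And [Not false]]] or [And [Not false]]] )]]]

Or
Or or And
And or And
Not or And
false or And
false or Not
false or ( Or )
false or ( Or or And )
false or ( And or And )
false or ( Not or And )
false or ( false or And )
false or ( false or Not )
false or ( false or false )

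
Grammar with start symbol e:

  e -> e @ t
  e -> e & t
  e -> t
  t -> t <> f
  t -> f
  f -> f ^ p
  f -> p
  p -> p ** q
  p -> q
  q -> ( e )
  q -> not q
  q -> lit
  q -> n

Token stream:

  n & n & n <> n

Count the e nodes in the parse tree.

3

[e [e [e [t [f [p [q n]]]]] & [t [f [p [q n]]]]] & [t [t [f [p [q n]]]] <> [f [p [q n]]]]]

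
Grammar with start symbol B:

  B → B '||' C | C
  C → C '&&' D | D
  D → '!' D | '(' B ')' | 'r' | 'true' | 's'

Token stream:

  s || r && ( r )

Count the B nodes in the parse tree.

3

[B [B [C [D s]]] || [C [C [D r]] && [D ( [B [C [D r]]] )]]]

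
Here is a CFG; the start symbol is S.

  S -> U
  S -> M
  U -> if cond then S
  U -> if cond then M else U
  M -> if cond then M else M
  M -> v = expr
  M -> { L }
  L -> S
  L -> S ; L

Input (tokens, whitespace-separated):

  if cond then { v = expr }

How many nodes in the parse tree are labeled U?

[S [U if cond then [S [M { [L [S [M v = expr]]] }]]]]

1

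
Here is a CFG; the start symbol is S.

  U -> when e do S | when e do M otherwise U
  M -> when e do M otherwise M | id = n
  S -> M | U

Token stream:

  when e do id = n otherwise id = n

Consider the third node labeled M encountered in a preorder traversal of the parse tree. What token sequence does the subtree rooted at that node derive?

id = n

[S [M when e do [M id = n] otherwise [M id = n]]]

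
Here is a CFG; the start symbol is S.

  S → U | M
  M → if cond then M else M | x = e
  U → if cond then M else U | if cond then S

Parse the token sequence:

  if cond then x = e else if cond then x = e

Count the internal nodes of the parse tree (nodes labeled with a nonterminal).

6

[S [U if cond then [M x = e] else [U if cond then [S [M x = e]]]]]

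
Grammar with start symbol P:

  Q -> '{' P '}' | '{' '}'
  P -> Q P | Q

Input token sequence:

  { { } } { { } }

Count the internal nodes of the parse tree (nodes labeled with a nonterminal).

[P [Q { [P [Q { }]] }] [P [Q { [P [Q { }]] }]]]

8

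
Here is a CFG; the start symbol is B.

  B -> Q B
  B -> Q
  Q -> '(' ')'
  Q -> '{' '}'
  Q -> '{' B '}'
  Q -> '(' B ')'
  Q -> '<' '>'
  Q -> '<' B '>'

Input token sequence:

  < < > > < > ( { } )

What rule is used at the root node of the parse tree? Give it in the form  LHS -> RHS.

B -> Q B

[B [Q < [B [Q < >]] >] [B [Q < >] [B [Q ( [B [Q { }]] )]]]]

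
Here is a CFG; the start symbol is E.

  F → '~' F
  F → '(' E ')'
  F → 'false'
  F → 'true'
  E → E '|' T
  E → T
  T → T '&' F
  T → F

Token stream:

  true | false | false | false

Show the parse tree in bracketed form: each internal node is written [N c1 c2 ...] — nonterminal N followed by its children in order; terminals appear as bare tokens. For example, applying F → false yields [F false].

E
E | T
E | T | T
E | T | T | T
T | T | T | T
F | T | T | T
true | T | T | T
true | F | T | T
true | false | T | T
true | false | F | T
true | false | false | T
true | false | false | F
true | false | false | false

[E [E [E [E [T [F true]]] | [T [F false]]] | [T [F false]]] | [T [F false]]]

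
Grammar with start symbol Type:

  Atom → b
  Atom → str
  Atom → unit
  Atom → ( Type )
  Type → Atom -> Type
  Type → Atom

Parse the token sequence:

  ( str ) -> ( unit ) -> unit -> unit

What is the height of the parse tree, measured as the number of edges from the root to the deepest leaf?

[Type [Atom ( [Type [Atom str]] )] -> [Type [Atom ( [Type [Atom unit]] )] -> [Type [Atom unit] -> [Type [Atom unit]]]]]

5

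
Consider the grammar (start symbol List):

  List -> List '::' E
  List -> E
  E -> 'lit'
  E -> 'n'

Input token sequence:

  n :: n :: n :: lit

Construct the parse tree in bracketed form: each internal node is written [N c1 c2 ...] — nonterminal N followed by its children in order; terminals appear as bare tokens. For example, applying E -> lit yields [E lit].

List
List :: E
List :: E :: E
List :: E :: E :: E
E :: E :: E :: E
n :: E :: E :: E
n :: n :: E :: E
n :: n :: n :: E
n :: n :: n :: lit

[List [List [List [List [E n]] :: [E n]] :: [E n]] :: [E lit]]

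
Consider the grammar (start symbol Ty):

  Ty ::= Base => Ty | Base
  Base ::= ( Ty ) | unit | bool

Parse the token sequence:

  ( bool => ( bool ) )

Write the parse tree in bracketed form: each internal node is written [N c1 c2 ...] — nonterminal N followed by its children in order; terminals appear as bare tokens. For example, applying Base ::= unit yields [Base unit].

Ty
Base
( Ty )
( Base => Ty )
( bool => Ty )
( bool => Base )
( bool => ( Ty ) )
( bool => ( Base ) )
( bool => ( bool ) )

[Ty [Base ( [Ty [Base bool] => [Ty [Base ( [Ty [Base bool]] )]]] )]]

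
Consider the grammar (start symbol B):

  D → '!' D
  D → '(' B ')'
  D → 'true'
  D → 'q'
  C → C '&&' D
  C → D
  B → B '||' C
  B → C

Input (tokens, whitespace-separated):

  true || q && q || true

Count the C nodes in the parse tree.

4

[B [B [B [C [D true]]] || [C [C [D q]] && [D q]]] || [C [D true]]]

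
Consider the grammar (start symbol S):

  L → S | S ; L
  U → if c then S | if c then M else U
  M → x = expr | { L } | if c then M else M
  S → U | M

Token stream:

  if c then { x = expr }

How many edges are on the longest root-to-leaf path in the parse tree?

7

[S [U if c then [S [M { [L [S [M x = expr]]] }]]]]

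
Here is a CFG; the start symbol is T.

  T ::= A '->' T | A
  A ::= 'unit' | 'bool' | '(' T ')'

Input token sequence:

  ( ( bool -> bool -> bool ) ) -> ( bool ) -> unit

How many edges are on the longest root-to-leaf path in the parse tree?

[T [A ( [T [A ( [T [A bool] -> [T [A bool] -> [T [A bool]]]] )]] )] -> [T [A ( [T [A bool]] )] -> [T [A unit]]]]

8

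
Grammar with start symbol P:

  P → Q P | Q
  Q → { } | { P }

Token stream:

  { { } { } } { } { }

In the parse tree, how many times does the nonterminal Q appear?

5

[P [Q { [P [Q { }] [P [Q { }]]] }] [P [Q { }] [P [Q { }]]]]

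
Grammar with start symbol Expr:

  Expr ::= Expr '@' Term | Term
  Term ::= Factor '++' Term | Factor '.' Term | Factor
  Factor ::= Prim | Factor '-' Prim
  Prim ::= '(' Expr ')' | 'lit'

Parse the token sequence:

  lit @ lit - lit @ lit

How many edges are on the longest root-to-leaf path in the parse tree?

6

[Expr [Expr [Expr [Term [Factor [Prim lit]]]] @ [Term [Factor [Factor [Prim lit]] - [Prim lit]]]] @ [Term [Factor [Prim lit]]]]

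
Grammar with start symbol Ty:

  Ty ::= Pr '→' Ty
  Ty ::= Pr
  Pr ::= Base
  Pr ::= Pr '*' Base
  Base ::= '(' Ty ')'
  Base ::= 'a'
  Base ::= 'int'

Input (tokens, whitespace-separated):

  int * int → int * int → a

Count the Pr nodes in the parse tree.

[Ty [Pr [Pr [Base int]] * [Base int]] → [Ty [Pr [Pr [Base int]] * [Base int]] → [Ty [Pr [Base a]]]]]

5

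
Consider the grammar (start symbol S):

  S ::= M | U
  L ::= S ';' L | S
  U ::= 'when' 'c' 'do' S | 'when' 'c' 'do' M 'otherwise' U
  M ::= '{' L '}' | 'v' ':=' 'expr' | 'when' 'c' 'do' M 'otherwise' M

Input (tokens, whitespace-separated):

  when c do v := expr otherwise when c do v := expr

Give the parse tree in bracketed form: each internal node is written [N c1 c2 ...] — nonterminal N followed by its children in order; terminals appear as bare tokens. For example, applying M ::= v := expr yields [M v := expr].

S
U
when c do M otherwise U
when c do v := expr otherwise U
when c do v := expr otherwise when c do S
when c do v := expr otherwise when c do M
when c do v := expr otherwise when c do v := expr

[S [U when c do [M v := expr] otherwise [U when c do [S [M v := expr]]]]]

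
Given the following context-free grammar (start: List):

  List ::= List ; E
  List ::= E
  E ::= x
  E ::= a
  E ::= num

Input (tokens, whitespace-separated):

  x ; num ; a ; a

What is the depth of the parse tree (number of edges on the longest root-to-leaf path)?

5

[List [List [List [List [E x]] ; [E num]] ; [E a]] ; [E a]]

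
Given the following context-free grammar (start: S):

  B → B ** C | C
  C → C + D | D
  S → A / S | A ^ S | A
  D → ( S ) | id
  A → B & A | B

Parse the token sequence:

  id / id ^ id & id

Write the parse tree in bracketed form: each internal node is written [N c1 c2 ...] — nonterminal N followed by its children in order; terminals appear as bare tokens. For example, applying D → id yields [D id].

S
A / S
B / S
C / S
D / S
id / S
id / A ^ S
id / B ^ S
id / C ^ S
id / D ^ S
id / id ^ S
id / id ^ A
id / id ^ B & A
id / id ^ C & A
id / id ^ D & A
id / id ^ id & A
id / id ^ id & B
id / id ^ id & C
id / id ^ id & D
id / id ^ id & id

[S [A [B [C [D id]]]] / [S [A [B [C [D id]]]] ^ [S [A [B [C [D id]]] & [A [B [C [D id]]]]]]]]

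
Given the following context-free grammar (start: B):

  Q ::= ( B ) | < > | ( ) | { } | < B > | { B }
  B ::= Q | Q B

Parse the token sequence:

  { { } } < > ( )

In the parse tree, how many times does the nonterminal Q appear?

4

[B [Q { [B [Q { }]] }] [B [Q < >] [B [Q ( )]]]]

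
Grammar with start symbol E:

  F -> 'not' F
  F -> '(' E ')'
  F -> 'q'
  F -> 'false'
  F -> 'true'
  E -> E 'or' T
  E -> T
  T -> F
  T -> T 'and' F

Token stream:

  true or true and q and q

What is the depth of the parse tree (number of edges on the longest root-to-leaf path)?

5

[E [E [T [F true]]] or [T [T [T [F true]] and [F q]] and [F q]]]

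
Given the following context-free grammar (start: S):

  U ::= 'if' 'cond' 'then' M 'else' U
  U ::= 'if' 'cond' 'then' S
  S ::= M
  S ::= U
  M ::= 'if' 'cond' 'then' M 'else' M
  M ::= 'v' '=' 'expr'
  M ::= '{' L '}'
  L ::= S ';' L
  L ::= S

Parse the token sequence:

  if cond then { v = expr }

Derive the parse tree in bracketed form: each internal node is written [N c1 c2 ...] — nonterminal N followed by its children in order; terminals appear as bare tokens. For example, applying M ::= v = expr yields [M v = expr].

S
U
if cond then S
if cond then M
if cond then { L }
if cond then { S }
if cond then { M }
if cond then { v = expr }

[S [U if cond then [S [M { [L [S [M v = expr]]] }]]]]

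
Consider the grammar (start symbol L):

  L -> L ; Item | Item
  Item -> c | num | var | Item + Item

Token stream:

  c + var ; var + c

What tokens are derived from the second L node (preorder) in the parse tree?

c + var

[L [L [Item [Item c] + [Item var]]] ; [Item [Item var] + [Item c]]]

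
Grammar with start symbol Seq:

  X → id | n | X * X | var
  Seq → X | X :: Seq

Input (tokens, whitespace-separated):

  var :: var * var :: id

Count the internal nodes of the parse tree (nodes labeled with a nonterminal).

[Seq [X var] :: [Seq [X [X var] * [X var]] :: [Seq [X id]]]]

8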